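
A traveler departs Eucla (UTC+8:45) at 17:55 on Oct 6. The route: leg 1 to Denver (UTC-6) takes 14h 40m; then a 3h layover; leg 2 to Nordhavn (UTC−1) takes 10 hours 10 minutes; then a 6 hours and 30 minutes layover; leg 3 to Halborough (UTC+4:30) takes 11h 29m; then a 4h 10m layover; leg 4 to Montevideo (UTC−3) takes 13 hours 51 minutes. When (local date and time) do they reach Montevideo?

22:00 on October 8

Convert departure to UTC: 17:55 − 8:45 = 09:10 UTC on Oct 6.
Add 14 hours 40 minutes leg 1 → 23:50 UTC.
Add 3 hours layover in Denver → 02:50 UTC (Oct 7).
Add 10 hours 10 minutes leg 2 → 13:00 UTC.
Add 6 hours 30 minutes layover in Nordhavn → 19:30 UTC.
Add 11 hours 29 minutes leg 3 → 06:59 UTC (Oct 8).
Add 4 hours 10 minutes layover in Halborough → 11:09 UTC.
Add 13 hours and 51 minutes leg 4 → 01:00 UTC (Oct 9).
Montevideo is UTC−3:00, so local arrival = 01:00 − 3:00 = 22:00 on Oct 8.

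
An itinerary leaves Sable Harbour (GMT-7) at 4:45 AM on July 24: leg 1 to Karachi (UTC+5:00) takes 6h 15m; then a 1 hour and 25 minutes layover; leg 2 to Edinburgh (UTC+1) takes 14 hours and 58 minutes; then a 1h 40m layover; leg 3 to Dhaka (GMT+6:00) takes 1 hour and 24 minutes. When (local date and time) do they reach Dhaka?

7:27 PM on July 25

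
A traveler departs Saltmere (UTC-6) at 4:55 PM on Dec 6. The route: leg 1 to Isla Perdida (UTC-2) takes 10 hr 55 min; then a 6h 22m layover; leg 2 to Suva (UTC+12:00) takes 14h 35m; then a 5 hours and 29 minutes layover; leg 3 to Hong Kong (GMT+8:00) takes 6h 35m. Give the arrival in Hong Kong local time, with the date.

Convert departure to UTC: 4:55 PM + 6:00 = 10:55 PM UTC on Dec 6.
Add 10 hours and 55 minutes leg 1 → 9:50 AM UTC (Dec 7).
Add 6 hours 22 minutes layover in Isla Perdida → 4:12 PM UTC.
Add 14 hours 35 minutes leg 2 → 6:47 AM UTC (Dec 8).
Add 5 hours and 29 minutes layover in Suva → 12:16 PM UTC.
Add 6 hours and 35 minutes leg 3 → 6:51 PM UTC.
Hong Kong is UTC+8:00, so local arrival = 6:51 PM + 8:00 = 2:51 AM on Dec 9.

2:51 AM on December 9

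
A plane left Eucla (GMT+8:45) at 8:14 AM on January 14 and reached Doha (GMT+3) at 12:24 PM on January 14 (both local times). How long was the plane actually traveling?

9 hours 55 minutes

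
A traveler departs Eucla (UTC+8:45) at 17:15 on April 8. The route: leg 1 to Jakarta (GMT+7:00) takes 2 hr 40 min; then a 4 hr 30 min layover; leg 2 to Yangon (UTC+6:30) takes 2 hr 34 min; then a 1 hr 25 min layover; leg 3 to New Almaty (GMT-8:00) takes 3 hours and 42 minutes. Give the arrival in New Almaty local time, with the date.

Convert departure to UTC: 17:15 − 8:45 = 08:30 UTC on Apr 8.
Add 2 hours and 40 minutes leg 1 → 11:10 UTC.
Add 4 hours and 30 minutes layover in Jakarta → 15:40 UTC.
Add 2 hours 34 minutes leg 2 → 18:14 UTC.
Add 1 hour and 25 minutes layover in Yangon → 19:39 UTC.
Add 3 hours 42 minutes leg 3 → 23:21 UTC.
New Almaty is UTC−8:00, so local arrival = 23:21 − 8:00 = 15:21 on Apr 8.

15:21 on April 8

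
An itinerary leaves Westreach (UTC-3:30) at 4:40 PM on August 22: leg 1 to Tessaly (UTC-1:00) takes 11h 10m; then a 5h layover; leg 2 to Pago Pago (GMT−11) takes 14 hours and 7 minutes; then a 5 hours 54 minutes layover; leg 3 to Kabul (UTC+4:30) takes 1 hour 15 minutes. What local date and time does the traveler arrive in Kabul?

Convert departure to UTC: 4:40 PM + 3:30 = 8:10 PM UTC on Aug 22.
Add 11 hours 10 minutes leg 1 → 7:20 AM UTC (Aug 23).
Add 5 hours layover in Tessaly → 12:20 PM UTC.
Add 14 hours and 7 minutes leg 2 → 2:27 AM UTC (Aug 24).
Add 5 hours and 54 minutes layover in Pago Pago → 8:21 AM UTC.
Add 1 hour 15 minutes leg 3 → 9:36 AM UTC.
Kabul is UTC+4:30, so local arrival = 9:36 AM + 4:30 = 2:06 PM on Aug 24.

2:06 PM on Aug 24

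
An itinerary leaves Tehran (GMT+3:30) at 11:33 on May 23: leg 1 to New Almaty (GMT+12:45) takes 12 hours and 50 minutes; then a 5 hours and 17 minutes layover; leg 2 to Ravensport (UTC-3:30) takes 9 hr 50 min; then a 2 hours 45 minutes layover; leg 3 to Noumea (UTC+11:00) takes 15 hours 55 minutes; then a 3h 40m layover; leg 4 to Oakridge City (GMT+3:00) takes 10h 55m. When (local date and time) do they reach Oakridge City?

00:15 on May 26

Convert departure to UTC: 11:33 − 3:30 = 08:03 UTC on May 23.
Add 12 hours 50 minutes leg 1 → 20:53 UTC.
Add 5 hours 17 minutes layover in New Almaty → 02:10 UTC (May 24).
Add 9 hours and 50 minutes leg 2 → 12:00 UTC.
Add 2 hours 45 minutes layover in Ravensport → 14:45 UTC.
Add 15 hours 55 minutes leg 3 → 06:40 UTC (May 25).
Add 3 hours and 40 minutes layover in Noumea → 10:20 UTC.
Add 10 hours 55 minutes leg 4 → 21:15 UTC.
Oakridge City is UTC+3:00, so local arrival = 21:15 + 3:00 = 00:15 on May 26.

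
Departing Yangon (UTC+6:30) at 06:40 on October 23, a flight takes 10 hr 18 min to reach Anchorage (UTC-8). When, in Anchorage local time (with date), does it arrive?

02:28 on October 23

Convert departure to UTC: 06:40 − 6:30 = 00:10 UTC on Oct 23.
Add 10 hours and 18 minutes travel time → 10:28 UTC.
Anchorage is UTC−8:00, so local arrival = 10:28 − 8:00 = 02:28 on Oct 23.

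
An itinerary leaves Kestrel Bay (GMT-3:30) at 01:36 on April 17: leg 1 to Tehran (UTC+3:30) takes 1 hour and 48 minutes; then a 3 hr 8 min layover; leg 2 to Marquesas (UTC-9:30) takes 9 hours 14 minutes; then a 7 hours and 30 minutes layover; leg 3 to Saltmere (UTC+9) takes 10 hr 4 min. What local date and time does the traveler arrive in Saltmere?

Convert departure to UTC: 01:36 + 3:30 = 05:06 UTC on Apr 17.
Add 1 hour 48 minutes leg 1 → 06:54 UTC.
Add 3 hours 8 minutes layover in Tehran → 10:02 UTC.
Add 9 hours and 14 minutes leg 2 → 19:16 UTC.
Add 7 hours and 30 minutes layover in Marquesas → 02:46 UTC (Apr 18).
Add 10 hours 4 minutes leg 3 → 12:50 UTC.
Saltmere is UTC+9:00, so local arrival = 12:50 + 9:00 = 21:50 on Apr 18.

21:50 on April 18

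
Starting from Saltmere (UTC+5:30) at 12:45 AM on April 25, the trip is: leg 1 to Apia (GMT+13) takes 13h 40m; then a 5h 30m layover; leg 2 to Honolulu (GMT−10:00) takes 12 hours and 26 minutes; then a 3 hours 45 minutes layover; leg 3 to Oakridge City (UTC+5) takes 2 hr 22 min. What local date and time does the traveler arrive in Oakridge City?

1:58 PM on Apr 26

Convert departure to UTC: 12:45 AM − 5:30 = 7:15 PM UTC on Apr 24.
Add 13 hours and 40 minutes leg 1 → 8:55 AM UTC (Apr 25).
Add 5 hours 30 minutes layover in Apia → 2:25 PM UTC.
Add 12 hours 26 minutes leg 2 → 2:51 AM UTC (Apr 26).
Add 3 hours 45 minutes layover in Honolulu → 6:36 AM UTC.
Add 2 hours and 22 minutes leg 3 → 8:58 AM UTC.
Oakridge City is UTC+5:00, so local arrival = 8:58 AM + 5:00 = 1:58 PM on Apr 26.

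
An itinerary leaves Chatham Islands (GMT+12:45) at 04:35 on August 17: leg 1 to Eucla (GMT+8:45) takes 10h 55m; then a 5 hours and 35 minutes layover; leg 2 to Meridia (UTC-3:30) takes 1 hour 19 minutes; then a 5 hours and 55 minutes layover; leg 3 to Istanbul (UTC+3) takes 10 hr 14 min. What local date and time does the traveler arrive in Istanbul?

Convert departure to UTC: 04:35 − 12:45 = 15:50 UTC on Aug 16.
Add 10 hours 55 minutes leg 1 → 02:45 UTC (Aug 17).
Add 5 hours and 35 minutes layover in Eucla → 08:20 UTC.
Add 1 hour 19 minutes leg 2 → 09:39 UTC.
Add 5 hours and 55 minutes layover in Meridia → 15:34 UTC.
Add 10 hours 14 minutes leg 3 → 01:48 UTC (Aug 18).
Istanbul is UTC+3:00, so local arrival = 01:48 + 3:00 = 04:48 on Aug 18.

04:48 on Aug 18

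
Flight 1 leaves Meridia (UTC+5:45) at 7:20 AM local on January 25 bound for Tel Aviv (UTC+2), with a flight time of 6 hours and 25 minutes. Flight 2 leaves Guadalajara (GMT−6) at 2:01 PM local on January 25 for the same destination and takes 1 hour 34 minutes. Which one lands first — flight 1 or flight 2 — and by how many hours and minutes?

the first, by 13 hours 35 minutes

Flight 1 in UTC: 7:20 AM − 5:45 = 1:35 AM on Jan 25.
+6 hours 25 minutes → arrive 8:00 AM UTC on Jan 25.
Flight 2 in UTC: 2:01 PM + 6:00 = 8:01 PM on Jan 25.
+1 hour 34 minutes → arrive 9:35 PM UTC on Jan 25.
Flight 1 lands earlier by 13 hours 35 minutes.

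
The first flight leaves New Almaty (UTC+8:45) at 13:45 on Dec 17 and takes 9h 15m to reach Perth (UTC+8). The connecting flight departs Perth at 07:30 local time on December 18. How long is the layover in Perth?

9 hours 15 minutes

Convert departure to UTC: 13:45 − 8:45 = 05:00 UTC on Dec 17.
Add 9 hours 15 minutes flight time → 14:15 UTC.
Perth is UTC+8:00, so local arrival = 14:15 + 8:00 = 22:15 on Dec 17.
Layover = 07:30 − 22:15 (+1 day) = 9 hours 15 minutes.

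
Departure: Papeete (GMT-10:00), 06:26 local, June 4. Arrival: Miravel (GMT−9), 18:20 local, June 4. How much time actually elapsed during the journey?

Miravel is 1:00 ahead of Papeete.
Clock-face elapsed time (ignoring zones) is 11 hours 54 minutes.
Actual elapsed = 11 hours 54 minutes − 1:00 = 10 hours 54 minutes.

10 hours 54 minutes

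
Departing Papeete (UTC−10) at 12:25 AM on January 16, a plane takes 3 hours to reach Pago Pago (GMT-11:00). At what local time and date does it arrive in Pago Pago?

2:25 AM on Jan 16

Convert departure to UTC: 12:25 AM + 10:00 = 10:25 AM UTC on Jan 16.
Add 3 hours travel time → 1:25 PM UTC.
Pago Pago is UTC−11:00, so local arrival = 1:25 PM − 11:00 = 2:25 AM on Jan 16.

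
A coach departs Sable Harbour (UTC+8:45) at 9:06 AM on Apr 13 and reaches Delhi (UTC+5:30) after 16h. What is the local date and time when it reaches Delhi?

Delhi is 3:15 behind Sable Harbour.
After 16 hours it is 1:06 AM (Apr 14) in Sable Harbour.
Shift by the zone difference: 1:06 AM − 3:15 = 9:51 PM on Apr 13 in Delhi.

9:51 PM on April 13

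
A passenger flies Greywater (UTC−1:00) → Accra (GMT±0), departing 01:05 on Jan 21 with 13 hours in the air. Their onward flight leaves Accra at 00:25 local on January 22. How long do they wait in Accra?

9 hours 20 minutes

Convert departure to UTC: 01:05 + 1:00 = 02:05 UTC on Jan 21.
Add 13 hours flight time → 15:05 UTC.
Accra is UTC+0, so local arrival is the same: 15:05 on Jan 21.
Layover = 00:25 − 15:05 (+1 day) = 9 hours 20 minutes.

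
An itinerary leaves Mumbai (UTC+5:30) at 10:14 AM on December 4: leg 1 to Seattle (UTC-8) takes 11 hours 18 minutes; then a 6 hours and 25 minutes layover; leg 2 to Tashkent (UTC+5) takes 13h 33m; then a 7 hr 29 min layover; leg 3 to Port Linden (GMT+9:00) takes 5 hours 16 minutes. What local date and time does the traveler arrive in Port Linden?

9:45 AM on December 6

Convert departure to UTC: 10:14 AM − 5:30 = 4:44 AM UTC on Dec 4.
Add 11 hours and 18 minutes leg 1 → 4:02 PM UTC.
Add 6 hours and 25 minutes layover in Seattle → 10:27 PM UTC.
Add 13 hours and 33 minutes leg 2 → 12:00 PM UTC (Dec 5).
Add 7 hours 29 minutes layover in Tashkent → 7:29 PM UTC.
Add 5 hours 16 minutes leg 3 → 12:45 AM UTC (Dec 6).
Port Linden is UTC+9:00, so local arrival = 12:45 AM + 9:00 = 9:45 AM on Dec 6.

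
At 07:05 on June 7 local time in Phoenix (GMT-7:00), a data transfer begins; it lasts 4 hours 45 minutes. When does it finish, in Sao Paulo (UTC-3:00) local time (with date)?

Convert start to UTC: 07:05 + 7:00 = 14:05 UTC on Jun 7.
Add 4 hours 45 minutes duration → 18:50 UTC.
Sao Paulo is UTC−3:00, so local end time = 18:50 − 3:00 = 15:50 on Jun 7.

15:50 on June 7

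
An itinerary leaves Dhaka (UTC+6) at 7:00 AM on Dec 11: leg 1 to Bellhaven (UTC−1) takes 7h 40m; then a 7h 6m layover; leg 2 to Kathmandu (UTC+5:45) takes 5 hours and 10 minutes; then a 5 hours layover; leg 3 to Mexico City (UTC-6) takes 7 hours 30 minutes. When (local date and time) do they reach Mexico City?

Convert departure to UTC: 7:00 AM − 6:00 = 1:00 AM UTC on Dec 11.
Add 7 hours and 40 minutes leg 1 → 8:40 AM UTC.
Add 7 hours and 6 minutes layover in Bellhaven → 3:46 PM UTC.
Add 5 hours 10 minutes leg 2 → 8:56 PM UTC.
Add 5 hours layover in Kathmandu → 1:56 AM UTC (Dec 12).
Add 7 hours 30 minutes leg 3 → 9:26 AM UTC.
Mexico City is UTC−6:00, so local arrival = 9:26 AM − 6:00 = 3:26 AM on Dec 12.

3:26 AM on Dec 12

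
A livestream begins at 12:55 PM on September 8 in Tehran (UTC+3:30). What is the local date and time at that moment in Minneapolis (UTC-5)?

4:25 AM on September 8

In UTC: 12:55 PM − 3:30 = 9:25 AM on Sep 8.
Minneapolis is UTC−5:00: 9:25 AM − 5:00 = 4:25 AM on Sep 8.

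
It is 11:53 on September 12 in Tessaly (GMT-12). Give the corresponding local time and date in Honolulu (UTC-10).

In UTC: 11:53 + 12:00 = 23:53 on Sep 12.
Honolulu is UTC−10:00: 23:53 − 10:00 = 13:53 on Sep 12.

13:53 on September 12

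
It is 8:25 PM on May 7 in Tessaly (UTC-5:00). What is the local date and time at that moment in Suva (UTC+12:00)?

1:25 PM on May 8

Suva is 17:00 ahead of Tessaly.
Shift by the zone difference: 8:25 PM + 17:00 = 1:25 PM on May 8 in Suva.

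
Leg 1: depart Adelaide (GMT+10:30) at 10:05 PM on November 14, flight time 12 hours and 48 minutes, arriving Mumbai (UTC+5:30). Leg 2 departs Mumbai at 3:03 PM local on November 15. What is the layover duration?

9 hours 10 minutes

Convert departure to UTC: 10:05 PM − 10:30 = 11:35 AM UTC on Nov 14.
Add 12 hours 48 minutes flight time → 12:23 AM UTC (Nov 15).
Mumbai is UTC+5:30, so local arrival = 12:23 AM + 5:30 = 5:53 AM on Nov 15.
Layover = 3:03 PM − 5:53 AM = 9 hours 10 minutes.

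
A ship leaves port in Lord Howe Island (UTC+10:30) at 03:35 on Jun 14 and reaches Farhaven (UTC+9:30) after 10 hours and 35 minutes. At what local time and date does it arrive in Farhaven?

Convert departure to UTC: 03:35 − 10:30 = 17:05 UTC on Jun 13.
Add 10 hours 35 minutes travel time → 03:40 UTC (Jun 14).
Farhaven is UTC+9:30, so local arrival = 03:40 + 9:30 = 13:10 on Jun 14.

13:10 on Jun 14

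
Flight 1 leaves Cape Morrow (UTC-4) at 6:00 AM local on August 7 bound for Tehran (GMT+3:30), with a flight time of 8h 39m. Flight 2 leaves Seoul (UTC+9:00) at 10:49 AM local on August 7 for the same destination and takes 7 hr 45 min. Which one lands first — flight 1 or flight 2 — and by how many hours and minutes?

Flight 1 in UTC: 6:00 AM + 4:00 = 10:00 AM on Aug 7.
+8 hours 39 minutes → arrive 6:39 PM UTC on Aug 7.
Flight 2 in UTC: 10:49 AM − 9:00 = 1:49 AM on Aug 7.
+7 hours 45 minutes → arrive 9:34 AM UTC on Aug 7.
Flight 2 lands earlier by 9 hours 5 minutes.

the second, by 9 hours 5 minutes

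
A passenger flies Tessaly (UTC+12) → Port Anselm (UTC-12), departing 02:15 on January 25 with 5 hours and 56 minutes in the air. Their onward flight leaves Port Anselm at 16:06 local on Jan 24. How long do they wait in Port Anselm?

7 hours 55 minutes

Convert departure to UTC: 02:15 − 12:00 = 14:15 UTC on Jan 24.
Add 5 hours 56 minutes flight time → 20:11 UTC.
Port Anselm is UTC−12:00, so local arrival = 20:11 − 12:00 = 08:11 on Jan 24.
Layover = 16:06 − 08:11 = 7 hours 55 minutes.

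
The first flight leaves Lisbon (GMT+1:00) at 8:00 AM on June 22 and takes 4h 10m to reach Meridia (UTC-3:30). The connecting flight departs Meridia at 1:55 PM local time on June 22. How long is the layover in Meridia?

6 hours 15 minutes

Convert departure to UTC: 8:00 AM − 1:00 = 7:00 AM UTC on Jun 22.
Add 4 hours and 10 minutes flight time → 11:10 AM UTC.
Meridia is UTC−3:30, so local arrival = 11:10 AM − 3:30 = 7:40 AM on Jun 22.
Layover = 1:55 PM − 7:40 AM = 6 hours 15 minutes.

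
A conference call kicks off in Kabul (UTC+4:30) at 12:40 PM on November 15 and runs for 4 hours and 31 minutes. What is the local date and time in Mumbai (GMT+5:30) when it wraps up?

Mumbai is 1:00 ahead of Kabul.
After 4 hours and 31 minutes it is 5:11 PM in Kabul.
Shift by the zone difference: 5:11 PM + 1:00 = 6:11 PM on Nov 15 in Mumbai.

6:11 PM on November 15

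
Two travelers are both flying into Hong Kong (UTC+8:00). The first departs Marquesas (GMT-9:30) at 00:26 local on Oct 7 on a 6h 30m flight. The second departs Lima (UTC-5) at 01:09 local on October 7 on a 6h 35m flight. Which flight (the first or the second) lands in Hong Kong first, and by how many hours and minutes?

the second, by 3 hours 42 minutes

Flight 1 in UTC: 00:26 + 9:30 = 09:56 on Oct 7.
+6 hours and 30 minutes → arrive 16:26 UTC on Oct 7.
Flight 2 in UTC: 01:09 + 5:00 = 06:09 on Oct 7.
+6 hours 35 minutes → arrive 12:44 UTC on Oct 7.
Flight 2 lands earlier by 3 hours 42 minutes.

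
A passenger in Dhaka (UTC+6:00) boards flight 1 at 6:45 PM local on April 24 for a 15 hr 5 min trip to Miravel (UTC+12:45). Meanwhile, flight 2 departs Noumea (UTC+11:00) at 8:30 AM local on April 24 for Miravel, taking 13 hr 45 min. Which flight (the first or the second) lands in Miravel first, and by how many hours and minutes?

Flight 1 in UTC: 6:45 PM − 6:00 = 12:45 PM on Apr 24.
+15 hours and 5 minutes → arrive 3:50 AM UTC on Apr 25.
Flight 2 in UTC: 8:30 AM − 11:00 = 9:30 PM on Apr 23.
+13 hours and 45 minutes → arrive 11:15 AM UTC on Apr 24.
Flight 2 lands earlier by 16 hours 35 minutes.

the second, by 16 hours 35 minutes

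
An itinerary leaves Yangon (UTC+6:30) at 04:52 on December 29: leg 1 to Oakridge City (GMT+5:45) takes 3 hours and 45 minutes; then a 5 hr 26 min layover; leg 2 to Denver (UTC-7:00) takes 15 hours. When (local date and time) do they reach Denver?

15:33 on December 29

Convert departure to UTC: 04:52 − 6:30 = 22:22 UTC on Dec 28.
Add 3 hours 45 minutes leg 1 → 02:07 UTC (Dec 29).
Add 5 hours 26 minutes layover in Oakridge City → 07:33 UTC.
Add 15 hours leg 2 → 22:33 UTC.
Denver is UTC−7:00, so local arrival = 22:33 − 7:00 = 15:33 on Dec 29.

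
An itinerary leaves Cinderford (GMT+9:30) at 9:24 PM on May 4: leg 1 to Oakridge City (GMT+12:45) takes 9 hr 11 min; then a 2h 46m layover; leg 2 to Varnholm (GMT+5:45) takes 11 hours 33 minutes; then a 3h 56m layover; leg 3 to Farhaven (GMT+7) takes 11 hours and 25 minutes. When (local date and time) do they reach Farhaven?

9:45 AM on May 6

Convert departure to UTC: 9:24 PM − 9:30 = 11:54 AM UTC on May 4.
Add 9 hours 11 minutes leg 1 → 9:05 PM UTC.
Add 2 hours and 46 minutes layover in Oakridge City → 11:51 PM UTC.
Add 11 hours 33 minutes leg 2 → 11:24 AM UTC (May 5).
Add 3 hours and 56 minutes layover in Varnholm → 3:20 PM UTC.
Add 11 hours 25 minutes leg 3 → 2:45 AM UTC (May 6).
Farhaven is UTC+7:00, so local arrival = 2:45 AM + 7:00 = 9:45 AM on May 6.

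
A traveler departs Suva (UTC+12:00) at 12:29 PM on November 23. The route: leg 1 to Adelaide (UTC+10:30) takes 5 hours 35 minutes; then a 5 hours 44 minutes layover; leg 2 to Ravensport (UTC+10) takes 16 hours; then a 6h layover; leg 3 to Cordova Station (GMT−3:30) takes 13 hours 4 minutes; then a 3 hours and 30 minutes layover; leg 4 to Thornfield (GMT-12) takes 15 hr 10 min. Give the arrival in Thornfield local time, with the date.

5:32 AM on November 25

Convert departure to UTC: 12:29 PM − 12:00 = 12:29 AM UTC on Nov 23.
Add 5 hours and 35 minutes leg 1 → 6:04 AM UTC.
Add 5 hours 44 minutes layover in Adelaide → 11:48 AM UTC.
Add 16 hours leg 2 → 3:48 AM UTC (Nov 24).
Add 6 hours layover in Ravensport → 9:48 AM UTC.
Add 13 hours and 4 minutes leg 3 → 10:52 PM UTC.
Add 3 hours 30 minutes layover in Cordova Station → 2:22 AM UTC (Nov 25).
Add 15 hours and 10 minutes leg 4 → 5:32 PM UTC.
Thornfield is UTC−12:00, so local arrival = 5:32 PM − 12:00 = 5:32 AM on Nov 25.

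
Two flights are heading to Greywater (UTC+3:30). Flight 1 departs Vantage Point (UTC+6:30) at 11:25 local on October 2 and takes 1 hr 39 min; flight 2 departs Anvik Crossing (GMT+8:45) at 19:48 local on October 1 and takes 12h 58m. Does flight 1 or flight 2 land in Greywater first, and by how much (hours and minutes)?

the second, by 6 hours 33 minutes

Flight 1 in UTC: 11:25 − 6:30 = 04:55 on Oct 2.
+1 hour and 39 minutes → arrive 06:34 UTC on Oct 2.
Flight 2 in UTC: 19:48 − 8:45 = 11:03 on Oct 1.
+12 hours and 58 minutes → arrive 00:01 UTC on Oct 2.
Flight 2 lands earlier by 6 hours 33 minutes.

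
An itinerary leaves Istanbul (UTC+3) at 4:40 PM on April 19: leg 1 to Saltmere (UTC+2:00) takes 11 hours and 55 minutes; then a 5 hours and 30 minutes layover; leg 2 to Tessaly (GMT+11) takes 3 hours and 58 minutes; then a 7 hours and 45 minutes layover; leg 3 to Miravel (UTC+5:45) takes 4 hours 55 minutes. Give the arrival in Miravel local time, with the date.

Convert departure to UTC: 4:40 PM − 3:00 = 1:40 PM UTC on Apr 19.
Add 11 hours and 55 minutes leg 1 → 1:35 AM UTC (Apr 20).
Add 5 hours 30 minutes layover in Saltmere → 7:05 AM UTC.
Add 3 hours and 58 minutes leg 2 → 11:03 AM UTC.
Add 7 hours 45 minutes layover in Tessaly → 6:48 PM UTC.
Add 4 hours 55 minutes leg 3 → 11:43 PM UTC.
Miravel is UTC+5:45, so local arrival = 11:43 PM + 5:45 = 5:28 AM on Apr 21.

5:28 AM on April 21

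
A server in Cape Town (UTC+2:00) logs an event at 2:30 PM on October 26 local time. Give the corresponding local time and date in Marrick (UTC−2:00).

In UTC: 2:30 PM − 2:00 = 12:30 PM on Oct 26.
Marrick is UTC−2:00: 12:30 PM − 2:00 = 10:30 AM on Oct 26.

10:30 AM on October 26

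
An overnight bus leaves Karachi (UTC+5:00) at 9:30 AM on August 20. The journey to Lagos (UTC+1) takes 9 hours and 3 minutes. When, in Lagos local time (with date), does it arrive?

2:33 PM on August 20

Convert departure to UTC: 9:30 AM − 5:00 = 4:30 AM UTC on Aug 20.
Add 9 hours 3 minutes travel time → 1:33 PM UTC.
Lagos is UTC+1:00, so local arrival = 1:33 PM + 1:00 = 2:33 PM on Aug 20.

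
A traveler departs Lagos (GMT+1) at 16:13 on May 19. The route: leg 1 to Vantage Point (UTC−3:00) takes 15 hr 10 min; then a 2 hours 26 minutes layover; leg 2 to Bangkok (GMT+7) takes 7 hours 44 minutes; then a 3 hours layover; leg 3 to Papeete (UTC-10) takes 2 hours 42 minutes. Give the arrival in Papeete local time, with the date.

Convert departure to UTC: 16:13 − 1:00 = 15:13 UTC on May 19.
Add 15 hours 10 minutes leg 1 → 06:23 UTC (May 20).
Add 2 hours and 26 minutes layover in Vantage Point → 08:49 UTC.
Add 7 hours 44 minutes leg 2 → 16:33 UTC.
Add 3 hours layover in Bangkok → 19:33 UTC.
Add 2 hours and 42 minutes leg 3 → 22:15 UTC.
Papeete is UTC−10:00, so local arrival = 22:15 − 10:00 = 12:15 on May 20.

12:15 on May 20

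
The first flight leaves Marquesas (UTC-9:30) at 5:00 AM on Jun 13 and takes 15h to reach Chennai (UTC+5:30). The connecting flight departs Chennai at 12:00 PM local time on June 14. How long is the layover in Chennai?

1 hour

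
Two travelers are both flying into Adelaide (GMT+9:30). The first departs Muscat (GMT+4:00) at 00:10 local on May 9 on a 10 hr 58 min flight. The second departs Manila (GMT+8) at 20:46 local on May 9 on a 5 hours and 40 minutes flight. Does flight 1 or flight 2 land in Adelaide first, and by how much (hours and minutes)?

the first, by 11 hours 18 minutes

Flight 1 in UTC: 00:10 − 4:00 = 20:10 on May 8.
+10 hours 58 minutes → arrive 07:08 UTC on May 9.
Flight 2 in UTC: 20:46 − 8:00 = 12:46 on May 9.
+5 hours and 40 minutes → arrive 18:26 UTC on May 9.
Flight 1 lands earlier by 11 hours 18 minutes.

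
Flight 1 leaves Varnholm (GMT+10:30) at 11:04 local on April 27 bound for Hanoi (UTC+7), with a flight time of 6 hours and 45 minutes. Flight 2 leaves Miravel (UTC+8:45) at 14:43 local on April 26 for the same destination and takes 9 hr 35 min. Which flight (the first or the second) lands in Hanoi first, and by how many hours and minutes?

Flight 1 in UTC: 11:04 − 10:30 = 00:34 on Apr 27.
+6 hours 45 minutes → arrive 07:19 UTC on Apr 27.
Flight 2 in UTC: 14:43 − 8:45 = 05:58 on Apr 26.
+9 hours and 35 minutes → arrive 15:33 UTC on Apr 26.
Flight 2 lands earlier by 15 hours 46 minutes.

the second, by 15 hours 46 minutes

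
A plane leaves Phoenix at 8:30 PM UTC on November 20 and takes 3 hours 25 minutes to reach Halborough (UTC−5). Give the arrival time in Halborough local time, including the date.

6:55 PM on November 20

Departure is given in UTC: 8:30 PM on Nov 20.
Add 3 hours and 25 minutes → 11:55 PM UTC.
Halborough is UTC−5:00: 11:55 PM − 5:00 = 6:55 PM on Nov 20.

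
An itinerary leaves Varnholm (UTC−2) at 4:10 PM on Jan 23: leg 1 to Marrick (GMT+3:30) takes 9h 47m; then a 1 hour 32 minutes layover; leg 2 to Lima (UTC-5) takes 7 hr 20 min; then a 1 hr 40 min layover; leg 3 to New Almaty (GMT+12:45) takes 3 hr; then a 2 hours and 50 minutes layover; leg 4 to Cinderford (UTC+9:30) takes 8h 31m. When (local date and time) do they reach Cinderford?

2:20 PM on January 25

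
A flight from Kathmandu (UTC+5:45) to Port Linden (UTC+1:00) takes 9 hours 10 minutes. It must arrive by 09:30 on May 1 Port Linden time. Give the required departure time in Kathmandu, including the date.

05:05 on May 1

Target arrival in UTC: 09:30 − 1:00 = 08:30 on May 1.
Subtract 9 hours and 10 minutes → departure 23:20 UTC on Apr 30.
Kathmandu is UTC+5:45: 23:20 + 5:45 = 05:05 on May 1.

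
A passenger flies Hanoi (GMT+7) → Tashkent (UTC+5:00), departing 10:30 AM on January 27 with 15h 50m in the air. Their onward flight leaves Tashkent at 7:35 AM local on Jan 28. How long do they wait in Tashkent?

Convert departure to UTC: 10:30 AM − 7:00 = 3:30 AM UTC on Jan 27.
Add 15 hours 50 minutes flight time → 7:20 PM UTC.
Tashkent is UTC+5:00, so local arrival = 7:20 PM + 5:00 = 12:20 AM on Jan 28.
Layover = 7:35 AM − 12:20 AM = 7 hours 15 minutes.

7 hours 15 minutes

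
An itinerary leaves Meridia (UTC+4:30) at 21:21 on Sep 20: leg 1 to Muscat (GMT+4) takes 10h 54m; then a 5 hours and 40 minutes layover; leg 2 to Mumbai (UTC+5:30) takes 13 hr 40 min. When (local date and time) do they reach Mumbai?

Convert departure to UTC: 21:21 − 4:30 = 16:51 UTC on Sep 20.
Add 10 hours 54 minutes leg 1 → 03:45 UTC (Sep 21).
Add 5 hours and 40 minutes layover in Muscat → 09:25 UTC.
Add 13 hours 40 minutes leg 2 → 23:05 UTC.
Mumbai is UTC+5:30, so local arrival = 23:05 + 5:30 = 04:35 on Sep 22.

04:35 on Sep 22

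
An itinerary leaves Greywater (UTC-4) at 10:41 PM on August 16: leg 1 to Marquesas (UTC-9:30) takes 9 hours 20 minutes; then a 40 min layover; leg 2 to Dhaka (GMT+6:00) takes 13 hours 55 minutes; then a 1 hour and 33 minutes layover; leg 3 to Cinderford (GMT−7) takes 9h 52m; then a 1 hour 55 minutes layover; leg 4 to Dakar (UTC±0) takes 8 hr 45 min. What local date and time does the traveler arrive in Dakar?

12:41 AM on August 19

Convert departure to UTC: 10:41 PM + 4:00 = 2:41 AM UTC on Aug 17.
Add 9 hours and 20 minutes leg 1 → 12:01 PM UTC.
Add 40 minutes layover in Marquesas → 12:41 PM UTC.
Add 13 hours and 55 minutes leg 2 → 2:36 AM UTC (Aug 18).
Add 1 hour and 33 minutes layover in Dhaka → 4:09 AM UTC.
Add 9 hours 52 minutes leg 3 → 2:01 PM UTC.
Add 1 hour 55 minutes layover in Cinderford → 3:56 PM UTC.
Add 8 hours 45 minutes leg 4 → 12:41 AM UTC (Aug 19).
Dakar is UTC+0, so local arrival is the same: 12:41 AM on Aug 19.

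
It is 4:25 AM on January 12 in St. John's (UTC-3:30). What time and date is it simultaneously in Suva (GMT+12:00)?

7:55 PM on January 12

Suva is 15:30 ahead of St. John's.
Shift by the zone difference: 4:25 AM + 15:30 = 7:55 PM on Jan 12 in Suva.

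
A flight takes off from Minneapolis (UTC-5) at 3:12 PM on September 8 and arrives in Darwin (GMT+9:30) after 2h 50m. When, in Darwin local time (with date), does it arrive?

8:32 AM on September 9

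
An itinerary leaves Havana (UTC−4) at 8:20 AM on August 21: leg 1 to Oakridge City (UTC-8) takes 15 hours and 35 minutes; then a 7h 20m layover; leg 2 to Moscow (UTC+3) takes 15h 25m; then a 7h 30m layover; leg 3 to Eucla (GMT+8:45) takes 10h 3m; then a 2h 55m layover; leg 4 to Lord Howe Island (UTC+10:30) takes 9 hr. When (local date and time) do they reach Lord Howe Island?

6:38 PM on Aug 24

Convert departure to UTC: 8:20 AM + 4:00 = 12:20 PM UTC on Aug 21.
Add 15 hours 35 minutes leg 1 → 3:55 AM UTC (Aug 22).
Add 7 hours 20 minutes layover in Oakridge City → 11:15 AM UTC.
Add 15 hours 25 minutes leg 2 → 2:40 AM UTC (Aug 23).
Add 7 hours 30 minutes layover in Moscow → 10:10 AM UTC.
Add 10 hours and 3 minutes leg 3 → 8:13 PM UTC.
Add 2 hours and 55 minutes layover in Eucla → 11:08 PM UTC.
Add 9 hours leg 4 → 8:08 AM UTC (Aug 24).
Lord Howe Island is UTC+10:30, so local arrival = 8:08 AM + 10:30 = 6:38 PM on Aug 24.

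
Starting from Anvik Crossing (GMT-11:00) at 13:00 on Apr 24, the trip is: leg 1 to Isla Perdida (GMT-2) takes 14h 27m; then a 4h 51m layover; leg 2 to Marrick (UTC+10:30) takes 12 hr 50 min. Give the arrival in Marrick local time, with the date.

18:38 on April 26

Convert departure to UTC: 13:00 + 11:00 = 00:00 UTC on Apr 25.
Add 14 hours 27 minutes leg 1 → 14:27 UTC.
Add 4 hours and 51 minutes layover in Isla Perdida → 19:18 UTC.
Add 12 hours 50 minutes leg 2 → 08:08 UTC (Apr 26).
Marrick is UTC+10:30, so local arrival = 08:08 + 10:30 = 18:38 on Apr 26.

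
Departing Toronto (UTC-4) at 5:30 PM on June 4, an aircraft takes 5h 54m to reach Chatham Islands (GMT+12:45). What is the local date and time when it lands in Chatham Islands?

4:09 PM on Jun 5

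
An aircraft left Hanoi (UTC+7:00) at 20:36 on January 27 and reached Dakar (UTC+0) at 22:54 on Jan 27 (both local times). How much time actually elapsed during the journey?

Departure in UTC: 20:36 − 7:00 = 13:36 on Jan 27.
Arrival is already UTC: 22:54 on Jan 27.
Elapsed = 22:54 − 13:36 = 9 hours 18 minutes.

9 hours 18 minutes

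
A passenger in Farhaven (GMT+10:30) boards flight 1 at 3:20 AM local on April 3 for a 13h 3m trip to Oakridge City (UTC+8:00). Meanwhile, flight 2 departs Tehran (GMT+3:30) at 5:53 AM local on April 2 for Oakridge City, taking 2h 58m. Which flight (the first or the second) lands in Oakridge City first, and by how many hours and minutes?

Flight 1 in UTC: 3:20 AM − 10:30 = 4:50 PM on Apr 2.
+13 hours and 3 minutes → arrive 5:53 AM UTC on Apr 3.
Flight 2 in UTC: 5:53 AM − 3:30 = 2:23 AM on Apr 2.
+2 hours and 58 minutes → arrive 5:21 AM UTC on Apr 2.
Flight 2 lands earlier by 24 hours 32 minutes.

the second, by 24 hours 32 minutes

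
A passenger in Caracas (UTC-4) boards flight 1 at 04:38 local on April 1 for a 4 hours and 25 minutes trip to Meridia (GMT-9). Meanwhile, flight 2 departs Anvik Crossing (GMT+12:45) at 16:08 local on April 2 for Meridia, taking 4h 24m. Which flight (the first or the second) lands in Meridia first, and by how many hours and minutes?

Flight 1 in UTC: 04:38 + 4:00 = 08:38 on Apr 1.
+4 hours 25 minutes → arrive 13:03 UTC on Apr 1.
Flight 2 in UTC: 16:08 − 12:45 = 03:23 on Apr 2.
+4 hours 24 minutes → arrive 07:47 UTC on Apr 2.
Flight 1 lands earlier by 18 hours 44 minutes.

the first, by 18 hours 44 minutes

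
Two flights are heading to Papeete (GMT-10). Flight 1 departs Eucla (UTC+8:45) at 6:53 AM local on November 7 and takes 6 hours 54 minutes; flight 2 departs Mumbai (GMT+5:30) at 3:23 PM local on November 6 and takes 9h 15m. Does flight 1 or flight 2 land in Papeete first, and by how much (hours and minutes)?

Flight 1 in UTC: 6:53 AM − 8:45 = 10:08 PM on Nov 6.
+6 hours 54 minutes → arrive 5:02 AM UTC on Nov 7.
Flight 2 in UTC: 3:23 PM − 5:30 = 9:53 AM on Nov 6.
+9 hours 15 minutes → arrive 7:08 PM UTC on Nov 6.
Flight 2 lands earlier by 9 hours 54 minutes.

the second, by 9 hours 54 minutes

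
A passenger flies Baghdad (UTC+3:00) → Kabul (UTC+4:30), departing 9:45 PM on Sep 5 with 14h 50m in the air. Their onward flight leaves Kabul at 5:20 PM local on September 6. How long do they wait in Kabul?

3 hours 15 minutes

Convert departure to UTC: 9:45 PM − 3:00 = 6:45 PM UTC on Sep 5.
Add 14 hours and 50 minutes flight time → 9:35 AM UTC (Sep 6).
Kabul is UTC+4:30, so local arrival = 9:35 AM + 4:30 = 2:05 PM on Sep 6.
Layover = 5:20 PM − 2:05 PM = 3 hours 15 minutes.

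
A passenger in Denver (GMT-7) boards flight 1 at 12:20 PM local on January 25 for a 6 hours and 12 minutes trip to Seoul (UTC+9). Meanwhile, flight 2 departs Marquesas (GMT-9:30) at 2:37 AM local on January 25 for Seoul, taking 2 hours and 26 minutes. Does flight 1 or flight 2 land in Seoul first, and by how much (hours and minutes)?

the second, by 10 hours 59 minutes

Flight 1 in UTC: 12:20 PM + 7:00 = 7:20 PM on Jan 25.
+6 hours and 12 minutes → arrive 1:32 AM UTC on Jan 26.
Flight 2 in UTC: 2:37 AM + 9:30 = 12:07 PM on Jan 25.
+2 hours and 26 minutes → arrive 2:33 PM UTC on Jan 25.
Flight 2 lands earlier by 10 hours 59 minutes.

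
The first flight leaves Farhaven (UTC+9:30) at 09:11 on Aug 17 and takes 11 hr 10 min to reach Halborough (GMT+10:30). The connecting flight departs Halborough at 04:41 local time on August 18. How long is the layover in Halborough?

Convert departure to UTC: 09:11 − 9:30 = 23:41 UTC on Aug 16.
Add 11 hours 10 minutes flight time → 10:51 UTC (Aug 17).
Halborough is UTC+10:30, so local arrival = 10:51 + 10:30 = 21:21 on Aug 17.
Layover = 04:41 − 21:21 (+1 day) = 7 hours 20 minutes.

7 hours 20 minutes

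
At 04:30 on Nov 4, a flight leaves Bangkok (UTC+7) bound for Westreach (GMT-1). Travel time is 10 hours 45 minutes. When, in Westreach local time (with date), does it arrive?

Convert departure to UTC: 04:30 − 7:00 = 21:30 UTC on Nov 3.
Add 10 hours and 45 minutes travel time → 08:15 UTC (Nov 4).
Westreach is UTC−1:00, so local arrival = 08:15 − 1:00 = 07:15 on Nov 4.

07:15 on November 4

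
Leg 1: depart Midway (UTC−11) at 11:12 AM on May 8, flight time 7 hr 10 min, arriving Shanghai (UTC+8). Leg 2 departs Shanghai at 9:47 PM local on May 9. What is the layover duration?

8 hours 25 minutes

Convert departure to UTC: 11:12 AM + 11:00 = 10:12 PM UTC on May 8.
Add 7 hours 10 minutes flight time → 5:22 AM UTC (May 9).
Shanghai is UTC+8:00, so local arrival = 5:22 AM + 8:00 = 1:22 PM on May 9.
Layover = 9:47 PM − 1:22 PM = 8 hours 25 minutes.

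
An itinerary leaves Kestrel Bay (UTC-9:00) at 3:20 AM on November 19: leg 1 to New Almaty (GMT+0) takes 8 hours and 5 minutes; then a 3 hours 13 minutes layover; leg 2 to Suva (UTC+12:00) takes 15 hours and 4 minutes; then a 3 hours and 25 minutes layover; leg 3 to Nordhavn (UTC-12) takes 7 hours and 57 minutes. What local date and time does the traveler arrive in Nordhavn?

2:04 PM on November 20

Convert departure to UTC: 3:20 AM + 9:00 = 12:20 PM UTC on Nov 19.
Add 8 hours and 5 minutes leg 1 → 8:25 PM UTC.
Add 3 hours 13 minutes layover in New Almaty → 11:38 PM UTC.
Add 15 hours and 4 minutes leg 2 → 2:42 PM UTC (Nov 20).
Add 3 hours and 25 minutes layover in Suva → 6:07 PM UTC.
Add 7 hours 57 minutes leg 3 → 2:04 AM UTC (Nov 21).
Nordhavn is UTC−12:00, so local arrival = 2:04 AM − 12:00 = 2:04 PM on Nov 20.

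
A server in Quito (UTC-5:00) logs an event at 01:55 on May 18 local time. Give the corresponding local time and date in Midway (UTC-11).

19:55 on May 17

Midway is 6:00 behind Quito.
Shift by the zone difference: 01:55 − 6:00 = 19:55 on May 17 in Midway.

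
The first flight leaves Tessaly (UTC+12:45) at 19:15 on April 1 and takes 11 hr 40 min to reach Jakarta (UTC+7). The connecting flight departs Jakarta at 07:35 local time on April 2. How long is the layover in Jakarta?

Convert departure to UTC: 19:15 − 12:45 = 06:30 UTC on Apr 1.
Add 11 hours and 40 minutes flight time → 18:10 UTC.
Jakarta is UTC+7:00, so local arrival = 18:10 + 7:00 = 01:10 on Apr 2.
Layover = 07:35 − 01:10 = 6 hours 25 minutes.

6 hours 25 minutes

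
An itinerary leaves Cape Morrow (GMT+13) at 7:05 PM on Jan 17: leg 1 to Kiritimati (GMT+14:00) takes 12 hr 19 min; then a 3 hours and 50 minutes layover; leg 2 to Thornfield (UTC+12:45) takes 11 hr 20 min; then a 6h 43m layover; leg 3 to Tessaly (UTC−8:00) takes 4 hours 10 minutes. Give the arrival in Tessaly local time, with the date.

Convert departure to UTC: 7:05 PM − 13:00 = 6:05 AM UTC on Jan 17.
Add 12 hours and 19 minutes leg 1 → 6:24 PM UTC.
Add 3 hours and 50 minutes layover in Kiritimati → 10:14 PM UTC.
Add 11 hours and 20 minutes leg 2 → 9:34 AM UTC (Jan 18).
Add 6 hours and 43 minutes layover in Thornfield → 4:17 PM UTC.
Add 4 hours and 10 minutes leg 3 → 8:27 PM UTC.
Tessaly is UTC−8:00, so local arrival = 8:27 PM − 8:00 = 12:27 PM on Jan 18.

12:27 PM on Jan 18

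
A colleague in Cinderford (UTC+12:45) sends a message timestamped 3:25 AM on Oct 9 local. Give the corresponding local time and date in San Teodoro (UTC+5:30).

8:10 PM on October 8

In UTC: 3:25 AM − 12:45 = 2:40 PM on Oct 8.
San Teodoro is UTC+5:30: 2:40 PM + 5:30 = 8:10 PM on Oct 8.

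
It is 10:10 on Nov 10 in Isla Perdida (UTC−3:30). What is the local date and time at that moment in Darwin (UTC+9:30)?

Darwin is 13:00 ahead of Isla Perdida.
Shift by the zone difference: 10:10 + 13:00 = 23:10 on Nov 10 in Darwin.

23:10 on November 10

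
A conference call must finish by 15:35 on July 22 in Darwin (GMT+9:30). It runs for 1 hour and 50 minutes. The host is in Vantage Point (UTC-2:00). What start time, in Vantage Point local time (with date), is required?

Target end time in UTC: 15:35 − 9:30 = 06:05 on Jul 22.
Subtract 1 hour 50 minutes → start 04:15 UTC on Jul 22.
Vantage Point is UTC−2:00: 04:15 − 2:00 = 02:15 on Jul 22.

02:15 on Jul 22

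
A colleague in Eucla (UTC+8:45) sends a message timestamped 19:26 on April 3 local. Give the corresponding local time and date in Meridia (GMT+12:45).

Meridia is 4:00 ahead of Eucla.
Shift by the zone difference: 19:26 + 4:00 = 23:26 on Apr 3 in Meridia.

23:26 on April 3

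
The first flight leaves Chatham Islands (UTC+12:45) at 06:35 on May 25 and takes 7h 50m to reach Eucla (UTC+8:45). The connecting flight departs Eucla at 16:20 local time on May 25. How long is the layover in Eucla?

Convert departure to UTC: 06:35 − 12:45 = 17:50 UTC on May 24.
Add 7 hours and 50 minutes flight time → 01:40 UTC (May 25).
Eucla is UTC+8:45, so local arrival = 01:40 + 8:45 = 10:25 on May 25.
Layover = 16:20 − 10:25 = 5 hours 55 minutes.

5 hours 55 minutes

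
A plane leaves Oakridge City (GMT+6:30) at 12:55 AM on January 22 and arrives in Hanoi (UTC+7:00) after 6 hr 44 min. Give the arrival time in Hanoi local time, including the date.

8:09 AM on January 22

Convert departure to UTC: 12:55 AM − 6:30 = 6:25 PM UTC on Jan 21.
Add 6 hours 44 minutes travel time → 1:09 AM UTC (Jan 22).
Hanoi is UTC+7:00, so local arrival = 1:09 AM + 7:00 = 8:09 AM on Jan 22.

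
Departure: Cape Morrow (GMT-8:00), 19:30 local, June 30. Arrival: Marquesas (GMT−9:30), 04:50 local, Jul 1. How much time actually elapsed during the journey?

10 hours 50 minutes

Departure in UTC: 19:30 + 8:00 = 03:30 on Jul 1.
Arrival in UTC: 04:50 + 9:30 = 14:20 on Jul 1.
Elapsed = 14:20 − 03:30 = 10 hours 50 minutes.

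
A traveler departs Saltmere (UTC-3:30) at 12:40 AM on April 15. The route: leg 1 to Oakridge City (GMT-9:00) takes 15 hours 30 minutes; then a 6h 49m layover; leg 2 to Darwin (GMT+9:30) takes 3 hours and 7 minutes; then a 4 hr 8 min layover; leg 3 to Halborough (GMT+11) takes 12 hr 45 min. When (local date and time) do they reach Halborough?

Convert departure to UTC: 12:40 AM + 3:30 = 4:10 AM UTC on Apr 15.
Add 15 hours 30 minutes leg 1 → 7:40 PM UTC.
Add 6 hours and 49 minutes layover in Oakridge City → 2:29 AM UTC (Apr 16).
Add 3 hours and 7 minutes leg 2 → 5:36 AM UTC.
Add 4 hours 8 minutes layover in Darwin → 9:44 AM UTC.
Add 12 hours 45 minutes leg 3 → 10:29 PM UTC.
Halborough is UTC+11:00, so local arrival = 10:29 PM + 11:00 = 9:29 AM on Apr 17.

9:29 AM on April 17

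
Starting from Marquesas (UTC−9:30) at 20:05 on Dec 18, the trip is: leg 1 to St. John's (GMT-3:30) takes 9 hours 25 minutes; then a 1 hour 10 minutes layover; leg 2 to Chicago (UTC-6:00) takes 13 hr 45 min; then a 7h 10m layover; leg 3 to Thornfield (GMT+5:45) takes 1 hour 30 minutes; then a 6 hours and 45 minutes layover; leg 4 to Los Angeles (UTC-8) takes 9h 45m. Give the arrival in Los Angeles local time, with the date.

23:05 on Dec 20

Convert departure to UTC: 20:05 + 9:30 = 05:35 UTC on Dec 19.
Add 9 hours and 25 minutes leg 1 → 15:00 UTC.
Add 1 hour 10 minutes layover in St. John's → 16:10 UTC.
Add 13 hours and 45 minutes leg 2 → 05:55 UTC (Dec 20).
Add 7 hours and 10 minutes layover in Chicago → 13:05 UTC.
Add 1 hour 30 minutes leg 3 → 14:35 UTC.
Add 6 hours 45 minutes layover in Thornfield → 21:20 UTC.
Add 9 hours and 45 minutes leg 4 → 07:05 UTC (Dec 21).
Los Angeles is UTC−8:00, so local arrival = 07:05 − 8:00 = 23:05 on Dec 20.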